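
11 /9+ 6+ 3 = 10.22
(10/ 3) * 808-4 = 8068/ 3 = 2689.33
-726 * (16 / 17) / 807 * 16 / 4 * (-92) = 1424896 / 4573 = 311.59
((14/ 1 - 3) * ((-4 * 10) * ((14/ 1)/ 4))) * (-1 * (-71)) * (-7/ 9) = 765380/ 9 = 85042.22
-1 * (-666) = 666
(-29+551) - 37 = 485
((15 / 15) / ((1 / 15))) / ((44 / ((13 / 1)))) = 195 / 44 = 4.43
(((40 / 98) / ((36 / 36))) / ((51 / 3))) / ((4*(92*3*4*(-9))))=-5 / 8276688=-0.00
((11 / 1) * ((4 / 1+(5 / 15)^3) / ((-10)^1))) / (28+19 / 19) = -1199 / 7830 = -0.15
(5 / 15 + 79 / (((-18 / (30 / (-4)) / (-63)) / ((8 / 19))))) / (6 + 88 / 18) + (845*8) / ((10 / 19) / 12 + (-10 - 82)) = -153.67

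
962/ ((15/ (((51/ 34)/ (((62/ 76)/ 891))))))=16285698/ 155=105069.02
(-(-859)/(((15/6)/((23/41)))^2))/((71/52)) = 94517488/2983775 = 31.68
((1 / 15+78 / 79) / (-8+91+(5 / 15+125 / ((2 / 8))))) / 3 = 1249 / 2073750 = 0.00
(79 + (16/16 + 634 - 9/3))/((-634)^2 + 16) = 711/401972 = 0.00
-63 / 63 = -1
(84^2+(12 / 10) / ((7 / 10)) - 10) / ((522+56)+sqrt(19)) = 12.10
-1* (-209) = 209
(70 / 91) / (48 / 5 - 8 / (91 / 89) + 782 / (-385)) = -1925 / 639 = -3.01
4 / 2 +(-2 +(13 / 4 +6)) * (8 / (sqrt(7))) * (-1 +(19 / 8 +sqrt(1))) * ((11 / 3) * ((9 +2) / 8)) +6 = 8 +66671 * sqrt(7) / 672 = 270.49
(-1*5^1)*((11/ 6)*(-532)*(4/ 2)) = 29260/ 3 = 9753.33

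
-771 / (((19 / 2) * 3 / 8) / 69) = -283728 / 19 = -14933.05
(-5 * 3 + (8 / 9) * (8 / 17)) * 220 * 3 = -490820 / 51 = -9623.92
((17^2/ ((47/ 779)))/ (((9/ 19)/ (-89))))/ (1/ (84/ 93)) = -10659502588/ 13113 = -812895.80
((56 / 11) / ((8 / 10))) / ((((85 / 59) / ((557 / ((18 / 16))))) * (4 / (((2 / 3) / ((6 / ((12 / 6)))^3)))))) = 1840328 / 136323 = 13.50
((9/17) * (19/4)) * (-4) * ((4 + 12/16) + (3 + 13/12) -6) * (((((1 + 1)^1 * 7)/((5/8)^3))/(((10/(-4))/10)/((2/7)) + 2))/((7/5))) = -77824/75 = -1037.65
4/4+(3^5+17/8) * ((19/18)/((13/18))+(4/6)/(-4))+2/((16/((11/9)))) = 596341/1872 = 318.56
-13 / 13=-1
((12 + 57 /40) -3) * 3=1251 /40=31.28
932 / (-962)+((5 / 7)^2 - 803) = -18936716 / 23569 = -803.46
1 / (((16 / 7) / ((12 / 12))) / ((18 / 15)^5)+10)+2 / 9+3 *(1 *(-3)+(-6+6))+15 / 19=-7.90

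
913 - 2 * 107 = 699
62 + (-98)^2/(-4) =-2339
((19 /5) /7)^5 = 2476099 /52521875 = 0.05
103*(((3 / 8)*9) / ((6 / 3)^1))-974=-12803 / 16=-800.19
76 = 76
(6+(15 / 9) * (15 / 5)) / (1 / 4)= 44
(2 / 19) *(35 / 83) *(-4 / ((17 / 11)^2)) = -33880 / 455753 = -0.07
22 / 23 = 0.96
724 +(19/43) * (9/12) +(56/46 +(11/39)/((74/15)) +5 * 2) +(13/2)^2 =740066161/951418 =777.86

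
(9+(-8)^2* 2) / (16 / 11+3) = 1507 / 49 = 30.76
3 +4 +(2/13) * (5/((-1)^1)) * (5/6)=248/39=6.36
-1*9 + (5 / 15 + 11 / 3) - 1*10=-15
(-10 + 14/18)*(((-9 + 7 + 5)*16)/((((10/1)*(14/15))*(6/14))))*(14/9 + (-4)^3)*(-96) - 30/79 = -471684622/711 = -663410.16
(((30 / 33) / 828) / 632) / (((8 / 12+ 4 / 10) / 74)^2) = 171125 / 20466688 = 0.01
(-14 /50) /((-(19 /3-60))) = -3 /575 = -0.01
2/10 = 1/5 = 0.20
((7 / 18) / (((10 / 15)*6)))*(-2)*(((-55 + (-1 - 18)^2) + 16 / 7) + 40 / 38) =-6857 / 114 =-60.15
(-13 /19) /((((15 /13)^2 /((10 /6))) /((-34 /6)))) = 37349 /7695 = 4.85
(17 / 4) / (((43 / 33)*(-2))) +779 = 267415 / 344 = 777.37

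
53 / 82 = 0.65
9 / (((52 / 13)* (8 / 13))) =117 / 32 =3.66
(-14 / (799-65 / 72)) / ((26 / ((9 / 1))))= -0.01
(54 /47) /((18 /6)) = 18 /47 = 0.38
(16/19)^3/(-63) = -4096/432117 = -0.01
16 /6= 8 /3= 2.67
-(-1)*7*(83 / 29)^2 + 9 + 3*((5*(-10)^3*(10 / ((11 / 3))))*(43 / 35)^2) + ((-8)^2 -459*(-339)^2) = -23938881718937 / 453299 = -52810356.34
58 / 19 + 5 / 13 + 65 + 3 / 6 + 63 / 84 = 69.69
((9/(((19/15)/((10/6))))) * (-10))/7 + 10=-920/133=-6.92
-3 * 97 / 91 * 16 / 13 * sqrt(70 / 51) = -1552 * sqrt(3570) / 20111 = -4.61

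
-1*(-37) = 37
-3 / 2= -1.50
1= 1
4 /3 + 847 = 2545 /3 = 848.33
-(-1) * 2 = 2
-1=-1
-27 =-27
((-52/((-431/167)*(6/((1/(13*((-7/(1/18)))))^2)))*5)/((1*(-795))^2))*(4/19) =334/160228892191095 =0.00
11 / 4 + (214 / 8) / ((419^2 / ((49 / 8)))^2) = 2.75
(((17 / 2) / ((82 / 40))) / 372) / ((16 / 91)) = 7735 / 122016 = 0.06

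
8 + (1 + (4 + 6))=19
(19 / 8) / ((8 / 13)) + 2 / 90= 11179 / 2880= 3.88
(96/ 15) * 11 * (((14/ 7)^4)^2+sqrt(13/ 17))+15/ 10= 352 * sqrt(221)/ 85+180239/ 10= 18085.46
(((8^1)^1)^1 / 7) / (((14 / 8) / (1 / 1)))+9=9.65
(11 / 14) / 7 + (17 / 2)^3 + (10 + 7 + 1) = 632.24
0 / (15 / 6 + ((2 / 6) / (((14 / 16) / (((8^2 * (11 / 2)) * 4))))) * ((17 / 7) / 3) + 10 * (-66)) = 0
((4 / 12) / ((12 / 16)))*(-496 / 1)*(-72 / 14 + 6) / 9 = -3968 / 189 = -20.99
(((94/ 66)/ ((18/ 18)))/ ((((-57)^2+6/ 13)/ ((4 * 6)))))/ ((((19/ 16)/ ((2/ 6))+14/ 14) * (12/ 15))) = 97760/ 33921129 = 0.00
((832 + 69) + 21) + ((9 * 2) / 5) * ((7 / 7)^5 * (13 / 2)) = 4727 / 5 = 945.40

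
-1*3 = -3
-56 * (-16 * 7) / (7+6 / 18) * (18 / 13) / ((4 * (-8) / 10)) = -370.07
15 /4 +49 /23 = 541 /92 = 5.88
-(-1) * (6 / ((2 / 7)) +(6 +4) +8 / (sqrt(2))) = 4 * sqrt(2) +31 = 36.66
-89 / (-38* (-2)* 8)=-89 / 608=-0.15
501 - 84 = 417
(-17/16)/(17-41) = 17/384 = 0.04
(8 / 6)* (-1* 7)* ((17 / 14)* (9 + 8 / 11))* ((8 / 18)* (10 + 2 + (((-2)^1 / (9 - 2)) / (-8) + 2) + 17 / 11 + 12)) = -30904810 / 22869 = -1351.38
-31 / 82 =-0.38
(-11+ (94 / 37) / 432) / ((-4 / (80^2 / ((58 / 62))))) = 544763000 / 28971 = 18803.73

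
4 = 4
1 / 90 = 0.01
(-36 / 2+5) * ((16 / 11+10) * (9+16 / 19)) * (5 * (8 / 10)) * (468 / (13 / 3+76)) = -156383136 / 4579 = -34152.25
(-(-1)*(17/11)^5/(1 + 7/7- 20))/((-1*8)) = 1419857/23191344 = 0.06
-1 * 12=-12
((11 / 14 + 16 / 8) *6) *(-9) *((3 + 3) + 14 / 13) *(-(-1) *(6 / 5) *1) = -44712 / 35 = -1277.49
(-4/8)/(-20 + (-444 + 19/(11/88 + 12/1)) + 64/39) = 3783/3486352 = 0.00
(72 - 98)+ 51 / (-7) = -233 / 7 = -33.29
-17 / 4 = -4.25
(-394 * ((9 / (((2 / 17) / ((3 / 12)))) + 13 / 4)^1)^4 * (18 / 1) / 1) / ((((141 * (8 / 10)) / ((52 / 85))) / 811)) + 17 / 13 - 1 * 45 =-83158599389121757 / 10636288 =-7818385454.50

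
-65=-65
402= 402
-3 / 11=-0.27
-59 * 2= -118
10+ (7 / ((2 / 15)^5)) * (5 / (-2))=-26577485 / 64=-415273.20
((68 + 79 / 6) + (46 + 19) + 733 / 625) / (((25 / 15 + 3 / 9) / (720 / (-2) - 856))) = -167966992 / 1875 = -89582.40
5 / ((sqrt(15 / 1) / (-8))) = -8*sqrt(15) / 3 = -10.33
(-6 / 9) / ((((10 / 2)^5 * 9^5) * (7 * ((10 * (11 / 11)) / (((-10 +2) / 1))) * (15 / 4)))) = 0.00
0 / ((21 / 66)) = 0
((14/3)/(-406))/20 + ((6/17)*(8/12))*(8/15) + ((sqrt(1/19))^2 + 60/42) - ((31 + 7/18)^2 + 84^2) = -42699329752/5311089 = -8039.66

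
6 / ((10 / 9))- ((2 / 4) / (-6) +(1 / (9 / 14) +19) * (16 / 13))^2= -690404357 / 1095120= -630.44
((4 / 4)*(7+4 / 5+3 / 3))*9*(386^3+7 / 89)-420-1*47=2026968794221 / 445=4554986054.43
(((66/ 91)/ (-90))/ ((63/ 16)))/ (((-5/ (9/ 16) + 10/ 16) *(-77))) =-128/ 39796575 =-0.00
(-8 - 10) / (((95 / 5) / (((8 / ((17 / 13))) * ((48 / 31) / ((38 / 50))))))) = -2246400 / 190247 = -11.81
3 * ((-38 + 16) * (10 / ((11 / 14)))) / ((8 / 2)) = -210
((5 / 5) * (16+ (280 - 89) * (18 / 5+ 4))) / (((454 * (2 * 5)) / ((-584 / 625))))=-1071348 / 3546875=-0.30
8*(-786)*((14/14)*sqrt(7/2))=-3144*sqrt(14)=-11763.77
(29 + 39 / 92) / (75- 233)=-2707 / 14536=-0.19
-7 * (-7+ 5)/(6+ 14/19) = 133/64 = 2.08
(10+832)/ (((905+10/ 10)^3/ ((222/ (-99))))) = -15577/ 6135338682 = -0.00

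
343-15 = 328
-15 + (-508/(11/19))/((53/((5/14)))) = -85345/4081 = -20.91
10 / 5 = 2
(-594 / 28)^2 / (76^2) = 88209 / 1132096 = 0.08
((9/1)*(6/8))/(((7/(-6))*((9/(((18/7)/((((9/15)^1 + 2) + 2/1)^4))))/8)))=-405000/13712209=-0.03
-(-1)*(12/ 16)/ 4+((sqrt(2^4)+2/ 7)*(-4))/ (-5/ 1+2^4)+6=5703/ 1232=4.63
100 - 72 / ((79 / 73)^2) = 240412 / 6241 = 38.52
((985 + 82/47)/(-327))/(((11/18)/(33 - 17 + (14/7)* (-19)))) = 556524/5123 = 108.63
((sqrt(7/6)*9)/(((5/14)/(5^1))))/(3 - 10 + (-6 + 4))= -7*sqrt(42)/3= -15.12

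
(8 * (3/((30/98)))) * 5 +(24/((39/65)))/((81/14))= 32312/81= 398.91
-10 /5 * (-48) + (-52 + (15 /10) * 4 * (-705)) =-4186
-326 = -326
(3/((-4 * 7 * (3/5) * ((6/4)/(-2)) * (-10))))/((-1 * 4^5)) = 0.00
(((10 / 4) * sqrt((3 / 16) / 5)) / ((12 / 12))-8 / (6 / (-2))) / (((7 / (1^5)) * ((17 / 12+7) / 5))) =0.27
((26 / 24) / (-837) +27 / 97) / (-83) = -269927 / 80864244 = -0.00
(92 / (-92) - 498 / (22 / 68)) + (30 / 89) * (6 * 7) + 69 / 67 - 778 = -151066292 / 65593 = -2303.09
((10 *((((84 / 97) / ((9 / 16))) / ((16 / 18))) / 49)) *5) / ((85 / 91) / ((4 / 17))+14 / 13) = 62400 / 178189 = 0.35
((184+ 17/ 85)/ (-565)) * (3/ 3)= -921/ 2825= -0.33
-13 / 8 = -1.62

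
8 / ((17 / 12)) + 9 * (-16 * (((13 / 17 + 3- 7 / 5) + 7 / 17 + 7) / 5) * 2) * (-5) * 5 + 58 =240410 / 17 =14141.76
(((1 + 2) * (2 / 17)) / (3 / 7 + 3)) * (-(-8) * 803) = 11242 / 17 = 661.29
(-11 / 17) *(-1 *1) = 11 / 17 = 0.65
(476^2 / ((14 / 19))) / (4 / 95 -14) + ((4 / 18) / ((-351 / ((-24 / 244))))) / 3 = -4245208376 / 192699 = -22030.26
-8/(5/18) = -144/5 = -28.80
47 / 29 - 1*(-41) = 1236 / 29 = 42.62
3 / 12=1 / 4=0.25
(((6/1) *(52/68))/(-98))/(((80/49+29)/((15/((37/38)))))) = -1170/49691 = -0.02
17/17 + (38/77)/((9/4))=845/693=1.22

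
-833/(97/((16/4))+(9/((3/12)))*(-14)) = 1.74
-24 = -24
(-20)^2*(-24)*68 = -652800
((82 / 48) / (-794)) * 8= -41 / 2382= -0.02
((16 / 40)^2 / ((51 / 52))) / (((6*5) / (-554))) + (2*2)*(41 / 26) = 819242 / 248625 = 3.30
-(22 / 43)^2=-484 / 1849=-0.26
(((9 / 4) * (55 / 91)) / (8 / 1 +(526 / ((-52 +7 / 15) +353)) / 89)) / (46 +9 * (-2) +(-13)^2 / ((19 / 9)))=24578685 / 15661852492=0.00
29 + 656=685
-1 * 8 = -8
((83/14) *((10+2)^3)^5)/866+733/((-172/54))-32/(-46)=632358089995160075681/5995318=105475320907941.84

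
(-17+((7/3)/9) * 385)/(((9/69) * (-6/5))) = -128570/243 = -529.09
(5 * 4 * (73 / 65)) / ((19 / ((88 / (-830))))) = -12848 / 102505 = -0.13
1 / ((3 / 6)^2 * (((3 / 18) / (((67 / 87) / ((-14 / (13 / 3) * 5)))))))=-1.14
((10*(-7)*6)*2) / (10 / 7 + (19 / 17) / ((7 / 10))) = -833 / 3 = -277.67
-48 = -48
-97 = -97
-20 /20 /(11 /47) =-47 /11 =-4.27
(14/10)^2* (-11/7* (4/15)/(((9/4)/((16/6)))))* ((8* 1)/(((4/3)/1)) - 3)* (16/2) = -78848/3375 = -23.36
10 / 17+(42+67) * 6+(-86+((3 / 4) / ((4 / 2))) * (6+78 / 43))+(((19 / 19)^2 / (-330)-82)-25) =464.52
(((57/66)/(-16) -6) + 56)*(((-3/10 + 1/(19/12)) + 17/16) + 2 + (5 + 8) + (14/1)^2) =515984769/48640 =10608.24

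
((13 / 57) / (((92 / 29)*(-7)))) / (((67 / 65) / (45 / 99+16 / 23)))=-0.01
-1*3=-3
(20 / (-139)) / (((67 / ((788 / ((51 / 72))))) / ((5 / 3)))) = -630400 / 158321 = -3.98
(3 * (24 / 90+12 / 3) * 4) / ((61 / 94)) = 78.90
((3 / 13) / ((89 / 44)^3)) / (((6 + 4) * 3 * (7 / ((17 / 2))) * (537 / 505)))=36565232 / 34449720123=0.00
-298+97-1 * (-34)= -167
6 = 6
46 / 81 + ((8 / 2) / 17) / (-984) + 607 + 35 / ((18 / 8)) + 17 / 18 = 35232988 / 56457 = 624.07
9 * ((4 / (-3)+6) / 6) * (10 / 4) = 35 / 2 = 17.50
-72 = -72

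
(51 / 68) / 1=3 / 4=0.75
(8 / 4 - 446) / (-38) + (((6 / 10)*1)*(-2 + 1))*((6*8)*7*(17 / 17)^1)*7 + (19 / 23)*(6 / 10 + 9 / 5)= -610722 / 437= -1397.53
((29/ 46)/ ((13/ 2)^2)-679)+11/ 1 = -2596458/ 3887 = -667.99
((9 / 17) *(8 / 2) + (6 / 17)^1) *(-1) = -2.47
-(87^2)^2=-57289761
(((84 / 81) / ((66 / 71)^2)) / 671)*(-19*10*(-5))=33522650 / 19729413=1.70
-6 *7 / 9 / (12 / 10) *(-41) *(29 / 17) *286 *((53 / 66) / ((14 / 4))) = 8192210 / 459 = 17847.95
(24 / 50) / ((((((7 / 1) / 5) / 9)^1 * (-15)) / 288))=-10368 / 175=-59.25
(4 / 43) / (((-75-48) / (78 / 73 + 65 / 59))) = -37388 / 22779723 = -0.00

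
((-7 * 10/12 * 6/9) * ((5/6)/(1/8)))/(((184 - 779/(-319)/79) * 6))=-8820350/375658803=-0.02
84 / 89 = 0.94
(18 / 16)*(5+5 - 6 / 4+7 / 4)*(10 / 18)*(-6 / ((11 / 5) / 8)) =-3075 / 22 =-139.77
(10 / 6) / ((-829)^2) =5 / 2061723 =0.00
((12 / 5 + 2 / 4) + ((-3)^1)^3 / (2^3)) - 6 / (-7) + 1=387 / 280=1.38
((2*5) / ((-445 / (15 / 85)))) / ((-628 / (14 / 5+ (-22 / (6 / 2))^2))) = 1273 / 3563115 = 0.00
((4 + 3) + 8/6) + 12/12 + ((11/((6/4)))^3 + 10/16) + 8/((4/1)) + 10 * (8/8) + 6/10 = 450283/1080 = 416.93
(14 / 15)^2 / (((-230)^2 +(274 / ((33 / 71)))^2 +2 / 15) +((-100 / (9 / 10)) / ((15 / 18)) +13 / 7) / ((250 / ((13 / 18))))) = 9960720 / 4578692449547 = 0.00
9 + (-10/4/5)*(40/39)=331/39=8.49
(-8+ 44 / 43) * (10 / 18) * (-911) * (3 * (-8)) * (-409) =1490396000 / 43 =34660372.09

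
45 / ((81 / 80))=400 / 9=44.44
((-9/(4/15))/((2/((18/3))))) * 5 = -2025/4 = -506.25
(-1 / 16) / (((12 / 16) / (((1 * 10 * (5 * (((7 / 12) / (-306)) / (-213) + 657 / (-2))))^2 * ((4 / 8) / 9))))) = -41258676584453475625 / 33033783014784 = -1248984.31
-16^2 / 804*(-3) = 64 / 67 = 0.96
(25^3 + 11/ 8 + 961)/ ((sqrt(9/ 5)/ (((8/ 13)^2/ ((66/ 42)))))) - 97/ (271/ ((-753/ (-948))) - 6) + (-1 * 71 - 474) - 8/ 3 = -138298631/ 252390 + 2477048 * sqrt(5)/ 1859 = 2431.52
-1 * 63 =-63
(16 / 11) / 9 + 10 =1006 / 99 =10.16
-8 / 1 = -8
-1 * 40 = -40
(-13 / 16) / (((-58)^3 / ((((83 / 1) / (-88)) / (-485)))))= 1079 / 133238082560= 0.00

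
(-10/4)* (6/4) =-15/4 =-3.75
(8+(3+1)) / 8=3 / 2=1.50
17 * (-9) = -153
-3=-3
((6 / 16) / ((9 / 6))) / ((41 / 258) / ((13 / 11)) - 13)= -1677 / 86302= -0.02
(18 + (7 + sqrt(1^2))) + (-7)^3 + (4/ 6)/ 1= -949/ 3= -316.33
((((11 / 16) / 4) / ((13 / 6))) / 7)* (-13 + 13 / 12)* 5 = -605 / 896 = -0.68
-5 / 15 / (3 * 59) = -1 / 531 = -0.00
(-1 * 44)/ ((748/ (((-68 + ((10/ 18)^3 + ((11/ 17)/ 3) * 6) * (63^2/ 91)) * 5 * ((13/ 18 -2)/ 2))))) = -932765/ 1217268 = -0.77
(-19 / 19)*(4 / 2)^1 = -2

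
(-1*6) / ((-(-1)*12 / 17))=-17 / 2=-8.50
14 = 14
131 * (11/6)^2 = 15851/36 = 440.31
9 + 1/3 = 28/3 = 9.33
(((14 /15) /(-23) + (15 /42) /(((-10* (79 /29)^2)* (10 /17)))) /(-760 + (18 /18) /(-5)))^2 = 34567779436969 /8401916088714503347776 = 0.00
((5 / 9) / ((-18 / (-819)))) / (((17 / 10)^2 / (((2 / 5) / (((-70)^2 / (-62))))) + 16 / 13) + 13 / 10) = -0.04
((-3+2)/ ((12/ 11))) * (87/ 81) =-319/ 324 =-0.98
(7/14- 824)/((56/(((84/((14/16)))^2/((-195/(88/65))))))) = 27827712/29575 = 940.92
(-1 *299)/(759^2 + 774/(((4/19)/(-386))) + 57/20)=5980/16860903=0.00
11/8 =1.38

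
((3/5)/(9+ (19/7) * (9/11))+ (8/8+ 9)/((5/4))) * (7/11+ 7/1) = 81179/1320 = 61.50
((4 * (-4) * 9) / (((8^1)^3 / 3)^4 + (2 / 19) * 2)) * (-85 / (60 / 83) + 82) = 281637 / 46631073511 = 0.00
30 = 30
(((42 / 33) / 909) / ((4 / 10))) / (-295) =-7 / 589941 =-0.00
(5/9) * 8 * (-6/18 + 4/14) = -40/189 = -0.21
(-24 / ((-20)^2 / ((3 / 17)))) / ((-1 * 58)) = 9 / 49300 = 0.00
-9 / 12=-3 / 4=-0.75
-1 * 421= -421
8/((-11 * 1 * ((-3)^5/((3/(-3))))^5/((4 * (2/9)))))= -64/83881572334857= -0.00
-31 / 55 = -0.56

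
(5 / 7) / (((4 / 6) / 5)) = 75 / 14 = 5.36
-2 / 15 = -0.13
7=7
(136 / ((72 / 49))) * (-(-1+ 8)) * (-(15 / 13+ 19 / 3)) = 1702652 / 351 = 4850.86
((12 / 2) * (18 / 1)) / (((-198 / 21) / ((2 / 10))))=-2.29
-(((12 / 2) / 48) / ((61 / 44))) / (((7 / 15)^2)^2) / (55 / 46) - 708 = -103927263 / 146461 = -709.59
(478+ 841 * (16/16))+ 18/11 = 1320.64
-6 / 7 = -0.86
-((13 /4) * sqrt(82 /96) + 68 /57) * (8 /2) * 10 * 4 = -130 * sqrt(123) /3 - 10880 /57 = -671.47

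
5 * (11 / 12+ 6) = 415 / 12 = 34.58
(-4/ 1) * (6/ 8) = -3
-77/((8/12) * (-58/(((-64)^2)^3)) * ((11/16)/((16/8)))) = 11544872091648/29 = 398099037643.03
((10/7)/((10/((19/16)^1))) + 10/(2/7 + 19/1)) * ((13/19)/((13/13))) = 27053/57456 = 0.47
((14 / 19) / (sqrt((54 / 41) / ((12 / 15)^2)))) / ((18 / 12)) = 56 * sqrt(246) / 2565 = 0.34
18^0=1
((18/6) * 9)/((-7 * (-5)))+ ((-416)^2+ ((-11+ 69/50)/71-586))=4285895303/24850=172470.64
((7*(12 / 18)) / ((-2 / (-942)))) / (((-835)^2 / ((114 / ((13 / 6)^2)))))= 0.08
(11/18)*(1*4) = 22/9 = 2.44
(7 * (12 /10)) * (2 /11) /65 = 84 /3575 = 0.02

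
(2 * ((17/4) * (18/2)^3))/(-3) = -4131/2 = -2065.50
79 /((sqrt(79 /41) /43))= 43*sqrt(3239)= 2447.23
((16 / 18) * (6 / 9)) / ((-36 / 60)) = -80 / 81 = -0.99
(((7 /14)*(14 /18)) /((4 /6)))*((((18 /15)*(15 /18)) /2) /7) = 1 /24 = 0.04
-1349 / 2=-674.50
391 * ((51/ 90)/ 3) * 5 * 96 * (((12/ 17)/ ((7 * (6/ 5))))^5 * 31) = 1140800000/ 247718373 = 4.61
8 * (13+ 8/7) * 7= 792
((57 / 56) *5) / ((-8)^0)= 285 / 56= 5.09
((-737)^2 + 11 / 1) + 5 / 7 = 3802265 / 7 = 543180.71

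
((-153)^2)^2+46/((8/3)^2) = 17535401199/32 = 547981287.47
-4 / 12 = -1 / 3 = -0.33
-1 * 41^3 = -68921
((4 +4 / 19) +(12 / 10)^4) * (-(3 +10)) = -970112 / 11875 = -81.69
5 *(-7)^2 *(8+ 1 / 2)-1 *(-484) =5133 / 2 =2566.50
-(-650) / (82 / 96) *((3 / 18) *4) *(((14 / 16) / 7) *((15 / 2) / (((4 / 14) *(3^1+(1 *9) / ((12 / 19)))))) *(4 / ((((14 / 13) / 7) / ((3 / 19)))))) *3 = 21294000 / 17917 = 1188.48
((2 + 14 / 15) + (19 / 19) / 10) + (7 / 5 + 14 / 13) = 2149 / 390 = 5.51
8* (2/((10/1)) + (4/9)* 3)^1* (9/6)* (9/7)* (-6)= -4968/35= -141.94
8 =8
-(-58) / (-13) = -58 / 13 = -4.46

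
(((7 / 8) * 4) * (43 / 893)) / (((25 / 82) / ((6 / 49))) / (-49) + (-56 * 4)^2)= 0.00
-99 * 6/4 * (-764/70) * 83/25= 4708341/875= 5380.96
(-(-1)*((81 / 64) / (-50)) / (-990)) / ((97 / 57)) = 513 / 34144000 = 0.00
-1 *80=-80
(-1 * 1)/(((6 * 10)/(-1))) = 1/60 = 0.02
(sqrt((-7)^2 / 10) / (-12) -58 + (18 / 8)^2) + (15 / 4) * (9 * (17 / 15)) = -235 / 16 -7 * sqrt(10) / 120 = -14.87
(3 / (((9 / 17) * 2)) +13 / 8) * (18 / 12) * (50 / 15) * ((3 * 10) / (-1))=-2675 / 4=-668.75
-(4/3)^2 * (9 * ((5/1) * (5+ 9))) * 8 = -8960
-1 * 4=-4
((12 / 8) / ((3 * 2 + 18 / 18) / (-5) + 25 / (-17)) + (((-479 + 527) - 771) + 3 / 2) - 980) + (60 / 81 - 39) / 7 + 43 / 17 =-2673279823 / 1567944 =-1704.96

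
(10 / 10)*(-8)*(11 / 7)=-88 / 7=-12.57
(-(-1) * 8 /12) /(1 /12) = 8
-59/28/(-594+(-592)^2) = -1/166040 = -0.00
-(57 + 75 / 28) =-1671 / 28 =-59.68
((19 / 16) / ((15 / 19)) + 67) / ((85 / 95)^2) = 5935201 / 69360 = 85.57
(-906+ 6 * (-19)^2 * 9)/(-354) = -3098/59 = -52.51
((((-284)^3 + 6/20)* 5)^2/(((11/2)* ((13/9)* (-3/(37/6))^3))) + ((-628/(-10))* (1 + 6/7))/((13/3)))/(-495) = 93021480100699627469519/3210807600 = 28971365366364.41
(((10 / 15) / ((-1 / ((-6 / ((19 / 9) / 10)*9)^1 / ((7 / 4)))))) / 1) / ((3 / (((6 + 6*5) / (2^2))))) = 38880 / 133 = 292.33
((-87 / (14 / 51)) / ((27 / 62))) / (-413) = 15283 / 8673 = 1.76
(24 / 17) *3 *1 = 72 / 17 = 4.24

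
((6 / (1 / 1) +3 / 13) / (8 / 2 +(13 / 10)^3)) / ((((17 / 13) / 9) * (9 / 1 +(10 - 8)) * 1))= 0.63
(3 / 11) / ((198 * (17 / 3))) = 1 / 4114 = 0.00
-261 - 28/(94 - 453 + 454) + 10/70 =-173666/665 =-261.15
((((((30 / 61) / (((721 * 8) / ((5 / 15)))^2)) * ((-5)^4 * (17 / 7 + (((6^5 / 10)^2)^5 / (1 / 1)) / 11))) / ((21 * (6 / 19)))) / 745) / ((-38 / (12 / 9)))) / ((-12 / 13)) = 71829683837200712420435257486186330759 / 1237689388034946000000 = 58035307187406062.32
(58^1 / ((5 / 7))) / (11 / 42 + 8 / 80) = 4263 / 19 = 224.37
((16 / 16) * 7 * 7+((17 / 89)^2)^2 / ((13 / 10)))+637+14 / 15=8404461194582 / 12234736995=686.93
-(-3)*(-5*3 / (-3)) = 15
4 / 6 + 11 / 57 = 0.86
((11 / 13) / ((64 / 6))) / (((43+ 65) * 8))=11 / 119808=0.00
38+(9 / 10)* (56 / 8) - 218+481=3073 / 10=307.30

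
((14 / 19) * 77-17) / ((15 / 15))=755 / 19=39.74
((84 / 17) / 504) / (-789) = -1 / 80478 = -0.00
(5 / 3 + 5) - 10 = -10 / 3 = -3.33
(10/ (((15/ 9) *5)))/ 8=3/ 20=0.15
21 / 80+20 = 1621 / 80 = 20.26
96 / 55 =1.75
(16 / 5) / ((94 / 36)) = 288 / 235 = 1.23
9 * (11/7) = 14.14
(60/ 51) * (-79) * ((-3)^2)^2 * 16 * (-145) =296913600/ 17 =17465505.88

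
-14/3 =-4.67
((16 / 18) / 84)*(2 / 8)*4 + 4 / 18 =44 / 189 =0.23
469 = 469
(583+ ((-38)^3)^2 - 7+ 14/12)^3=5896017175785949889569729624663/216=27296375813823842081341340000.00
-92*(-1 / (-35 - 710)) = -92 / 745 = -0.12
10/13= 0.77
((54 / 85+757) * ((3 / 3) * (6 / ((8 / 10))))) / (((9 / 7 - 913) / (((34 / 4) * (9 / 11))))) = -12171411 / 280808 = -43.34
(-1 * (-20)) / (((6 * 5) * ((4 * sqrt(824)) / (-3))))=-sqrt(206) / 824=-0.02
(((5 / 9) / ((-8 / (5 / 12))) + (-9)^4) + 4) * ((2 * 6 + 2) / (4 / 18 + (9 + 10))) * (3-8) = -198524725 / 8304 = -23907.12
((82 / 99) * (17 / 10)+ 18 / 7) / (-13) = -13789 / 45045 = -0.31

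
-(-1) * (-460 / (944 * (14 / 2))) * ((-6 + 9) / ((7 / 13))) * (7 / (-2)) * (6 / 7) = 13455 / 11564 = 1.16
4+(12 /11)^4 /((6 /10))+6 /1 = 180970 /14641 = 12.36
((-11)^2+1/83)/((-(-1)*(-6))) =-1674/83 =-20.17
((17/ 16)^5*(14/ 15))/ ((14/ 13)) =18458141/ 15728640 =1.17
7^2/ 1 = 49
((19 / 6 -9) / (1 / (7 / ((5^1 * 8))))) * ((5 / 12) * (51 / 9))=-4165 / 1728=-2.41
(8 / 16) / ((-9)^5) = -1 / 118098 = -0.00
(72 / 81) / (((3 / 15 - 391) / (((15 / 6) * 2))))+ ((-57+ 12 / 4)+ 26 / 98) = -53.75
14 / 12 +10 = 67 / 6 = 11.17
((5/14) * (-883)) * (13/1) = -57395/14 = -4099.64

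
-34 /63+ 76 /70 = 172 /315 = 0.55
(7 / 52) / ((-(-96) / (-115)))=-0.16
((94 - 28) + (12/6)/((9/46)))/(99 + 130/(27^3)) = 1500282/1948747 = 0.77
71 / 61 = 1.16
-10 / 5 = -2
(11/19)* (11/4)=1.59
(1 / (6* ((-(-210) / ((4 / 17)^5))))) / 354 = 128 / 79164127035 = 0.00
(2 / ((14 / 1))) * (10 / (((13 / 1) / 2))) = 20 / 91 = 0.22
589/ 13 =45.31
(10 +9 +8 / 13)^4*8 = 1184342.46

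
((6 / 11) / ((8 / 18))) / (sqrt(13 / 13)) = 1.23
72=72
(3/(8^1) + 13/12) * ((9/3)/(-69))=-35/552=-0.06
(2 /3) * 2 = 4 /3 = 1.33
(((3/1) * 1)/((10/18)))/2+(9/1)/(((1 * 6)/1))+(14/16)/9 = 1547/360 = 4.30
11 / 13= 0.85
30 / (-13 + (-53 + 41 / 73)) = -2190 / 4777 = -0.46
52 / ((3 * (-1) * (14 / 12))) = -104 / 7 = -14.86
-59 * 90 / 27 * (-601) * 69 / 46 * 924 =163820580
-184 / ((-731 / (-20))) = -3680 / 731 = -5.03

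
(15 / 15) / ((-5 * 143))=-1 / 715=-0.00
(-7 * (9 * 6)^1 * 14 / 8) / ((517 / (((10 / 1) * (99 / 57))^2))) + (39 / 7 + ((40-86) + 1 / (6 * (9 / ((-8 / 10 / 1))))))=-426.42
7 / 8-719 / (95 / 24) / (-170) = 125549 / 64600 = 1.94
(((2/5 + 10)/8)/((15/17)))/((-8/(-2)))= 221/600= 0.37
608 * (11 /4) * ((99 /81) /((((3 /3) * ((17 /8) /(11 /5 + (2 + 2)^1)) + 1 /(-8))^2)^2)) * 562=2443723214434304 /4782969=510921817.48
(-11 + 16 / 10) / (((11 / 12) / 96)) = -54144 / 55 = -984.44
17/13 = 1.31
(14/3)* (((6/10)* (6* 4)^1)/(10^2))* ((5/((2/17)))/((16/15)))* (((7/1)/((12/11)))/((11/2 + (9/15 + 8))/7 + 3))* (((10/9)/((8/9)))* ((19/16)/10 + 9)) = 93581719/239616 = 390.55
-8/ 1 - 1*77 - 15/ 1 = -100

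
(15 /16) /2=15 /32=0.47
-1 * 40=-40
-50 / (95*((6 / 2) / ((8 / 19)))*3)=-0.02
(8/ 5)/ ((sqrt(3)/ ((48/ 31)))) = 128*sqrt(3)/ 155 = 1.43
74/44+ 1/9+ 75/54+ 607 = 6712/11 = 610.18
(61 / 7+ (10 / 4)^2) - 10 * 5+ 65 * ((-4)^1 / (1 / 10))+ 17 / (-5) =-2638.44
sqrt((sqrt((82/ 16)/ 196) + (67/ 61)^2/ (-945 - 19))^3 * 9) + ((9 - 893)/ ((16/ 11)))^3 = -14366628991/ 64 + 3 * sqrt(3374) * (-62846 + 896761 * sqrt(82))^(3/ 2)/ 20671388466848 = -224478577.79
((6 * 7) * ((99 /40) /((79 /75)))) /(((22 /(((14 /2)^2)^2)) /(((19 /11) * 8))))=129329865 /869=148826.08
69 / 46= 3 / 2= 1.50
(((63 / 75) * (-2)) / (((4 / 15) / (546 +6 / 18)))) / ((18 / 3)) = -11473 / 20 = -573.65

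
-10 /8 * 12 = -15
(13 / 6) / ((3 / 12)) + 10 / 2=41 / 3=13.67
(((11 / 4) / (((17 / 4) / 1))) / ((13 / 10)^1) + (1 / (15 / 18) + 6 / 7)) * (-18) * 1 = -355716 / 7735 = -45.99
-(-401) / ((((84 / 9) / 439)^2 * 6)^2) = 134043254282169 / 2458624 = 54519623.29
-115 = -115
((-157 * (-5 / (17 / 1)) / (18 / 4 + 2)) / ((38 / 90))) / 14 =1.20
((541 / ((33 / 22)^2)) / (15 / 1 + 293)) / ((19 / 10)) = 5410 / 13167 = 0.41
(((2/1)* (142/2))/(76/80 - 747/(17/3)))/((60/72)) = -57936/44497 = -1.30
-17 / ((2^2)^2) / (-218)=17 / 3488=0.00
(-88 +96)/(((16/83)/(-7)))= -581/2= -290.50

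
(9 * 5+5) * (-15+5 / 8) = -2875 / 4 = -718.75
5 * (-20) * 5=-500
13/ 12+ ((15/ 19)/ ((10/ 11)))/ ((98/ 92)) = 21211/ 11172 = 1.90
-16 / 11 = -1.45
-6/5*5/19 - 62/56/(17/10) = -4373/4522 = -0.97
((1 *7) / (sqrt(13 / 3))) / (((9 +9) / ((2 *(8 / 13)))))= 56 *sqrt(39) / 1521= 0.23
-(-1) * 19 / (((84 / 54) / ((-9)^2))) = 13851 / 14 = 989.36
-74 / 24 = -37 / 12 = -3.08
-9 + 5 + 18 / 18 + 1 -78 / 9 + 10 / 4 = -49 / 6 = -8.17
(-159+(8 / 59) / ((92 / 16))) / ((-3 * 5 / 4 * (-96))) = -215731 / 488520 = -0.44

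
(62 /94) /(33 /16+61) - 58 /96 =-1351459 /2276304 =-0.59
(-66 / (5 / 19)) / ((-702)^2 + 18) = -0.00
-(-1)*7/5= 7/5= 1.40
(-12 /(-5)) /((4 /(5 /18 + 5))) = 19 /6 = 3.17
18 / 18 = 1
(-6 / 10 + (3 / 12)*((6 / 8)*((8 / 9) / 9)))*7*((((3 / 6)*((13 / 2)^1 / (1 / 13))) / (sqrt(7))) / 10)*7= -185731*sqrt(7) / 10800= -45.50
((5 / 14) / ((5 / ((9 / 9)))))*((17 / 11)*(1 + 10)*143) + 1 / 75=182339 / 1050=173.66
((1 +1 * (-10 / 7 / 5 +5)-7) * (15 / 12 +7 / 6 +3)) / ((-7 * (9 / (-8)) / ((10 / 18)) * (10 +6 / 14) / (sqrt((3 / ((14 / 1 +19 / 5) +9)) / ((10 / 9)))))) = -325 * sqrt(201) / 308133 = -0.01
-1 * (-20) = 20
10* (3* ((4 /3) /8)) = 5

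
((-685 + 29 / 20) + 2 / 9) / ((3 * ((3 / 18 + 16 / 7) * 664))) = -860993 / 6155280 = -0.14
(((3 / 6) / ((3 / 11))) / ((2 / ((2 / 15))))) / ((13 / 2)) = 11 / 585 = 0.02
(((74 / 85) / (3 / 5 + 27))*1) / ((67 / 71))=0.03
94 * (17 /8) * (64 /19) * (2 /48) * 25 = 700.88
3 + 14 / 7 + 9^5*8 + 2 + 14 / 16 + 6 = 3779247 / 8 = 472405.88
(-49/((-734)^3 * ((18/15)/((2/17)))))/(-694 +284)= -49/1653758952528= -0.00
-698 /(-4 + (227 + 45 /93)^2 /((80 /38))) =-1676945 /59045601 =-0.03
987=987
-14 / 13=-1.08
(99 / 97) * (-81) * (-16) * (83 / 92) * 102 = 271555416 / 2231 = 121719.15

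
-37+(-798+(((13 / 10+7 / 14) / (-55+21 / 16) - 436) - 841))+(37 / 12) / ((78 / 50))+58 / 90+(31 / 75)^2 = -58884756353 / 27917500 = -2109.24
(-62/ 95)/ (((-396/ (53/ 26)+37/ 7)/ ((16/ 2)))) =184016/ 6660545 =0.03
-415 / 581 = -5 / 7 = -0.71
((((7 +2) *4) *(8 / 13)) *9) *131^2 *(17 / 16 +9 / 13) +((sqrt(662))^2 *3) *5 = 1016408100 / 169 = 6014249.11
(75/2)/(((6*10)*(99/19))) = 95/792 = 0.12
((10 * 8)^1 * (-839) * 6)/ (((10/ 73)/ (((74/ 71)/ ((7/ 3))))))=-652648032/ 497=-1313175.11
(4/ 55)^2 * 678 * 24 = 260352/ 3025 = 86.07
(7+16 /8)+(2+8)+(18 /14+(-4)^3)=-306 /7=-43.71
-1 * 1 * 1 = -1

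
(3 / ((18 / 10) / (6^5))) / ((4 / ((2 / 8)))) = 810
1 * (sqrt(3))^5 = 9 * sqrt(3) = 15.59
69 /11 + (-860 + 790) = -701 /11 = -63.73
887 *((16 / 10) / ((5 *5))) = 56.77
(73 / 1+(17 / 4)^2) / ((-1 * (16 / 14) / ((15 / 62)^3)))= -1110375 / 984064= -1.13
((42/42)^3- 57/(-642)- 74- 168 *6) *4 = -462630/107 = -4323.64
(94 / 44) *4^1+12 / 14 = 724 / 77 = 9.40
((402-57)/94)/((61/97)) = 33465/5734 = 5.84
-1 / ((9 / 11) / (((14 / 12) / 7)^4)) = -11 / 11664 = -0.00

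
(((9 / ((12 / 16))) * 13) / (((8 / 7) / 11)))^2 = 9018009 / 4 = 2254502.25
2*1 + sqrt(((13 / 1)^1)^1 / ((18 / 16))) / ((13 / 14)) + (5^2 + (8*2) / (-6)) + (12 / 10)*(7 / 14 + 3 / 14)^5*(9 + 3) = 28*sqrt(26) / 39 + 1361911 / 50421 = 30.67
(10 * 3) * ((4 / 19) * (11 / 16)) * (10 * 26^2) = 557700 / 19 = 29352.63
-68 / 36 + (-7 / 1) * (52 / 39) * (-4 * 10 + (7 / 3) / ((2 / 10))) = 2363 / 9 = 262.56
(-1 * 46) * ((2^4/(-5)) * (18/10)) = 6624/25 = 264.96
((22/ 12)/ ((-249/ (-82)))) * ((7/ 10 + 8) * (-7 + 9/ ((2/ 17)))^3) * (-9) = -15869824.20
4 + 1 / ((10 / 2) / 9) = 29 / 5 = 5.80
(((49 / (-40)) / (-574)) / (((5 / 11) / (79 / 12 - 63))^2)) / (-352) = -35291333 / 377856000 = -0.09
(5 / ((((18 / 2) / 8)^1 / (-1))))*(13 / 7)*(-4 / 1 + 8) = -2080 / 63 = -33.02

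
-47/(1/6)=-282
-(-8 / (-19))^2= -64 / 361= -0.18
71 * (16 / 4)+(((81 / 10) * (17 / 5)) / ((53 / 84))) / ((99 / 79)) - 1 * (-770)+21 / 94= 1089.05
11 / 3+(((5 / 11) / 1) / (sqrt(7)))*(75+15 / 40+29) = 11 / 3+4175*sqrt(7) / 616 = 21.60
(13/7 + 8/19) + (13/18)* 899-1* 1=1557431/2394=650.56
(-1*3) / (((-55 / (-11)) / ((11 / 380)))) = -33 / 1900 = -0.02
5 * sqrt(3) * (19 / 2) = 95 * sqrt(3) / 2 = 82.27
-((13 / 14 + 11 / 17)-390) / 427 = 92445 / 101626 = 0.91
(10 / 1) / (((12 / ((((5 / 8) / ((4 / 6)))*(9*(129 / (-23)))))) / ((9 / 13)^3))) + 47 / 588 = -3091406419 / 237697824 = -13.01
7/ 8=0.88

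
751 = 751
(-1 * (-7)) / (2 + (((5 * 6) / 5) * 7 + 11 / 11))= 7 / 45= 0.16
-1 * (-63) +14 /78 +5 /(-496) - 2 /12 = 1218725 /19344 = 63.00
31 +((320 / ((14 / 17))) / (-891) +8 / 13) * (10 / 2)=2586191 / 81081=31.90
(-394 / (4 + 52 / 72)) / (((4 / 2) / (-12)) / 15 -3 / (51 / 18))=127656 / 1637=77.98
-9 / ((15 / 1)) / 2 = -3 / 10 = -0.30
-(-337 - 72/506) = 337.14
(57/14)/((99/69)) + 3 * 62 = 29081/154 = 188.84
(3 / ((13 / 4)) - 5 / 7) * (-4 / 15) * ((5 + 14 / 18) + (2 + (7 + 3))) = -0.99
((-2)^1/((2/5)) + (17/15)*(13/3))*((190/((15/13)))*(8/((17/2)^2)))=-63232/39015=-1.62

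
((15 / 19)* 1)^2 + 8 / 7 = 4463 / 2527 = 1.77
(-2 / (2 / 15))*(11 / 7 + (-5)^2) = -2790 / 7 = -398.57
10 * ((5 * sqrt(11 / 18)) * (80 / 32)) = 125 * sqrt(22) / 6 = 97.72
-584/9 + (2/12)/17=-19853/306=-64.88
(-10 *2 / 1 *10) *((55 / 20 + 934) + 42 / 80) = -187455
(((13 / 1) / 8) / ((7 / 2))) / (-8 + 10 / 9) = -117 / 1736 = -0.07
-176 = -176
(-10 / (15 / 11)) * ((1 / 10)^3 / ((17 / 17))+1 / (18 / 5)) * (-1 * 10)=20.44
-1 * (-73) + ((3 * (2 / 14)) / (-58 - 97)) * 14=11309 / 155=72.96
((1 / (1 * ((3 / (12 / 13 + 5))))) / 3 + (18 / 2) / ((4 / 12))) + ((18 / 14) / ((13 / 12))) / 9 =22760 / 819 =27.79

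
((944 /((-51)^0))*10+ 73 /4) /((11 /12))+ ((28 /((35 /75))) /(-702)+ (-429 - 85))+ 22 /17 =214530149 /21879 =9805.30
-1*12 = -12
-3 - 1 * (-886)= 883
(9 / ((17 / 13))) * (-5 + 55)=5850 / 17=344.12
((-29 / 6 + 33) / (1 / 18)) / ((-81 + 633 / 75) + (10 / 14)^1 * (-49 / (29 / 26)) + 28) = -122525 / 18352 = -6.68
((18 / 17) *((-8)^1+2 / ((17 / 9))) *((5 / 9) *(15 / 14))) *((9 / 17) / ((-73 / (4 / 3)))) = 106200 / 2510543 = 0.04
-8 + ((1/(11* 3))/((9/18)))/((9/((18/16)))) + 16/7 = -5273/924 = -5.71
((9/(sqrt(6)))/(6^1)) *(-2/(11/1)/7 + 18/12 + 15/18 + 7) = 5.70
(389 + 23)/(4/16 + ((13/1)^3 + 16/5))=8240/44009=0.19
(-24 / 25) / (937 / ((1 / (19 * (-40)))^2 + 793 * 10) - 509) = 36642944008 / 19423884177575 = 0.00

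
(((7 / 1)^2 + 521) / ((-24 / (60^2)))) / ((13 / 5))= -427500 / 13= -32884.62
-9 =-9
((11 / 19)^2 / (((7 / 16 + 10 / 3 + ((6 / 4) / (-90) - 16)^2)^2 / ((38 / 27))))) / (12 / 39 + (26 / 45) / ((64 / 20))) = 1698840000 / 119140109585227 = 0.00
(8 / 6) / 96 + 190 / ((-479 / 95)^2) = 123691441 / 16519752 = 7.49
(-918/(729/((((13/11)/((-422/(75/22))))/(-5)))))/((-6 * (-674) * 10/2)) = -221/1858452552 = -0.00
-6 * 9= -54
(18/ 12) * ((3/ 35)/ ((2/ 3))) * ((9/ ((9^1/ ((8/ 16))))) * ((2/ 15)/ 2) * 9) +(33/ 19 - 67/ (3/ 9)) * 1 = -5298861/ 26600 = -199.21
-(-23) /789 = 23 /789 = 0.03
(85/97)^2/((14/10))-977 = -64312026/65863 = -976.45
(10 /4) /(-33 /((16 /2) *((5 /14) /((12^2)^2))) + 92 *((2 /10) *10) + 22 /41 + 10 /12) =-3075 /294357979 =-0.00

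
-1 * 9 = -9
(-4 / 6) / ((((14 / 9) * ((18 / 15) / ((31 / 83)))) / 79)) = -12245 / 1162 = -10.54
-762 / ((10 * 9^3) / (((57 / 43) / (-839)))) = 2413 / 14611185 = 0.00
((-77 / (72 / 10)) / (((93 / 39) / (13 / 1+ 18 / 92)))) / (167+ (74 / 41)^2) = -5106936835 / 14692517208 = -0.35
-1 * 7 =-7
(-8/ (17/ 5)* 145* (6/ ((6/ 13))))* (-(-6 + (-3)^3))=-146364.71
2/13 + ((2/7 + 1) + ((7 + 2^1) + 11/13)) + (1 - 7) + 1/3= 118/21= 5.62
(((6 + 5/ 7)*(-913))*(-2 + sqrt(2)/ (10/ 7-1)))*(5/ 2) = 214555/ 7-214555*sqrt(2)/ 6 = -19920.38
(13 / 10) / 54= 13 / 540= 0.02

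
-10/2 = -5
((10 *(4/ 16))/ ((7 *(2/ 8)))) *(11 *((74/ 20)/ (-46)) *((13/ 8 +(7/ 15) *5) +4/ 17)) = -696377/ 131376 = -5.30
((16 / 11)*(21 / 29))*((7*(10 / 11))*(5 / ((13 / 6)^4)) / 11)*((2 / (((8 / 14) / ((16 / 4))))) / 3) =0.65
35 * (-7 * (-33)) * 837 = 6767145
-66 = -66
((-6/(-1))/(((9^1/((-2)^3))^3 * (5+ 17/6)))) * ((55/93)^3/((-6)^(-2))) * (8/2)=-5451776000/340243011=-16.02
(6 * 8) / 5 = 48 / 5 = 9.60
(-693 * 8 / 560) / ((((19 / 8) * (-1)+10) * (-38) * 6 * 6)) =0.00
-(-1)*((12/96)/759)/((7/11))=1/3864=0.00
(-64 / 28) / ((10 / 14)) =-16 / 5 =-3.20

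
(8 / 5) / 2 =4 / 5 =0.80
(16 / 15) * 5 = 5.33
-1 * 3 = -3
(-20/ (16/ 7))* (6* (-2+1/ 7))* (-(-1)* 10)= 975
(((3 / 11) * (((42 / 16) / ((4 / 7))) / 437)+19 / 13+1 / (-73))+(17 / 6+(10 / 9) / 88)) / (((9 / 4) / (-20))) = -28225032865 / 739018566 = -38.19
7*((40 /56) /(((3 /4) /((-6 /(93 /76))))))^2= 9241600 /60543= 152.65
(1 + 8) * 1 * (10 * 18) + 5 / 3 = 4865 / 3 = 1621.67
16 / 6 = 8 / 3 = 2.67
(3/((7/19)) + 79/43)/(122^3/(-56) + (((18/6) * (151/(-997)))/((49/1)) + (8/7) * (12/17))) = -89100893/289487228375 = -0.00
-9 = -9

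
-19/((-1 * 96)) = 19/96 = 0.20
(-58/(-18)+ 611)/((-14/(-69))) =63572/21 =3027.24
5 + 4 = 9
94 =94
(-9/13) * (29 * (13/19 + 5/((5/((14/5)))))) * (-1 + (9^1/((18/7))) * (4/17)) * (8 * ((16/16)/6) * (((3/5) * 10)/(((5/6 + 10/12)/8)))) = 49761216/104975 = 474.03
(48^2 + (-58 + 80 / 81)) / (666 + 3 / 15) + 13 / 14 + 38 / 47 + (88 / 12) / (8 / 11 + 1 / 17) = 17943714955 / 1242749466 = 14.44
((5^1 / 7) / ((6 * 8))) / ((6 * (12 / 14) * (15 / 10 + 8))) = 5 / 16416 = 0.00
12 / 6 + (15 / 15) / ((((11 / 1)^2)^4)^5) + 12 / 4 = 2262962778408797590294467801744846023292006 / 452592555681759518058893560348969204658401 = 5.00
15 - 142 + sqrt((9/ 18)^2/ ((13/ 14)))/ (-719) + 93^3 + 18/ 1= 804248 - sqrt(182)/ 18694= 804248.00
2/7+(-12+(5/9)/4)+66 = 13715/252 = 54.42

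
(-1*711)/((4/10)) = -3555/2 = -1777.50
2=2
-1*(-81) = 81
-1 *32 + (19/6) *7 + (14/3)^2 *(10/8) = 313/18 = 17.39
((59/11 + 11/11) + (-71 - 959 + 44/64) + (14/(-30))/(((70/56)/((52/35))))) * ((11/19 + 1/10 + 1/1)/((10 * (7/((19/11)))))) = -1958985757/46200000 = -42.40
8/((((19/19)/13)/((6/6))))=104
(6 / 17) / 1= 6 / 17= 0.35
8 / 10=0.80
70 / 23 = 3.04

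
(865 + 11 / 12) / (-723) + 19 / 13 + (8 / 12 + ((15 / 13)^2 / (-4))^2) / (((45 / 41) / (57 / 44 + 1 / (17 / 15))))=6696728425061 / 3707016730560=1.81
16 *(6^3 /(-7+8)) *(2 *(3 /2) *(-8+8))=0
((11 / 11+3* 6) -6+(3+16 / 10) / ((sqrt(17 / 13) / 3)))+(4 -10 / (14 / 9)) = 74 / 7+69* sqrt(221) / 85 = 22.64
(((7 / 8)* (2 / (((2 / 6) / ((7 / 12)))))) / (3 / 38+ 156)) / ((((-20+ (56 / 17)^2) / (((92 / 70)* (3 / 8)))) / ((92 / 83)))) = -20333173 / 17354264160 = -0.00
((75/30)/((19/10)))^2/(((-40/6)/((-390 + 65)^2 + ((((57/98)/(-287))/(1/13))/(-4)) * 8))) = -139256729625/5076743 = -27430.33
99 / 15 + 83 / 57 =8.06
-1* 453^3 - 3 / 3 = -92959678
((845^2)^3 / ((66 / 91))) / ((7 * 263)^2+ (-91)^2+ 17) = 33126964783527671875 / 224240214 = 147729812563.98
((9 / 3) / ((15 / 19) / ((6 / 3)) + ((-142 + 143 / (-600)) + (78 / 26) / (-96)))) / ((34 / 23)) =-1573200 / 109981381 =-0.01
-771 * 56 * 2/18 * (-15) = 71960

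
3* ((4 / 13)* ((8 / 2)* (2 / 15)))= 32 / 65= 0.49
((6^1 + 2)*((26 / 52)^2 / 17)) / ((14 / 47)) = 47 / 119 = 0.39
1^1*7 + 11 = 18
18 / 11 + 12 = 150 / 11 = 13.64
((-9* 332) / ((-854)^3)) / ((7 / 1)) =747 / 1089962762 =0.00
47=47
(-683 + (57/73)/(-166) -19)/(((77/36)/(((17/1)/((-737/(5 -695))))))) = -1796145388020/343842191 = -5223.75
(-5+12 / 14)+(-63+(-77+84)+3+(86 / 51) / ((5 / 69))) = -20154 / 595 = -33.87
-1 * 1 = -1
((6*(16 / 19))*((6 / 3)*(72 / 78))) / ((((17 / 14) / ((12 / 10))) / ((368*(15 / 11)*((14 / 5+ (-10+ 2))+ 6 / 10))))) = -4914266112 / 230945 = -21278.95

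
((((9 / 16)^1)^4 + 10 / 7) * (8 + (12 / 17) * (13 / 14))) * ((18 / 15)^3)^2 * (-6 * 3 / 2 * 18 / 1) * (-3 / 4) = 12795781483467 / 2665600000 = 4800.34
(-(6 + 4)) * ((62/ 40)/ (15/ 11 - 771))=341/ 16932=0.02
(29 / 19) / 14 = 29 / 266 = 0.11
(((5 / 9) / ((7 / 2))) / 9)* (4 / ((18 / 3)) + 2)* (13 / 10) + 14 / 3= 8042 / 1701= 4.73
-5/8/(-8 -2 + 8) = 0.31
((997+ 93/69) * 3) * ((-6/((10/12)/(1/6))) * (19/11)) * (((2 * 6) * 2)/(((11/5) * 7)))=-188472096/19481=-9674.66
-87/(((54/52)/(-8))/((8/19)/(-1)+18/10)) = 790192/855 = 924.20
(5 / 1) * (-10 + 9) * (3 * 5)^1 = -75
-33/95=-0.35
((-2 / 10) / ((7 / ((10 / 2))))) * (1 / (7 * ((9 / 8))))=-8 / 441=-0.02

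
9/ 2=4.50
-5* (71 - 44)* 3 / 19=-405 / 19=-21.32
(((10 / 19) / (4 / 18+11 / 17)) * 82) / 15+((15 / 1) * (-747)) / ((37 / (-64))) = 1812471708 / 93499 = 19384.93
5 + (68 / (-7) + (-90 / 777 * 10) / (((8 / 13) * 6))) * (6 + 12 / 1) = -90911 / 518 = -175.50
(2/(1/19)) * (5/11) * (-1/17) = -190/187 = -1.02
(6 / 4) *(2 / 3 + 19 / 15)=29 / 10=2.90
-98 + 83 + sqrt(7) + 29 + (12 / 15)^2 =sqrt(7) + 366 / 25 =17.29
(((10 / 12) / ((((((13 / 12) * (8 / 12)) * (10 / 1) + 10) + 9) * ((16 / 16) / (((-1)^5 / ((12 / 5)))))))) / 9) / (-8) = 25 / 135936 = 0.00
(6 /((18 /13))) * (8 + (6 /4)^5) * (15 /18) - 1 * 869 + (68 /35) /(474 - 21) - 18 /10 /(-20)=-12368345173 /15220800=-812.59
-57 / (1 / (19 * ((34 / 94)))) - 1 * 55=-446.72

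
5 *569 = 2845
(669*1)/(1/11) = 7359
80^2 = 6400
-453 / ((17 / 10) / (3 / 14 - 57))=1800675 / 119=15131.72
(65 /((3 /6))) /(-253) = -130 /253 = -0.51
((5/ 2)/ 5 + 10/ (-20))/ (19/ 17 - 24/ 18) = 0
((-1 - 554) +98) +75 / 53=-24146 / 53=-455.58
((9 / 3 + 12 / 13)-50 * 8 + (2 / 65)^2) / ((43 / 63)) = -105425523 / 181675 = -580.30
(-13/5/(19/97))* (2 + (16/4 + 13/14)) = -122317/1330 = -91.97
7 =7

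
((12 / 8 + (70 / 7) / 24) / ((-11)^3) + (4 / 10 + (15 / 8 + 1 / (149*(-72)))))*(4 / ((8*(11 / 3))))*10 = 40578449 / 13089054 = 3.10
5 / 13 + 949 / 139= 13032 / 1807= 7.21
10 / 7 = 1.43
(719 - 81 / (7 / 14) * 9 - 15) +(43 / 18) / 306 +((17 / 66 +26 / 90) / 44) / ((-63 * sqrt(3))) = -4152989 / 5508 - 541 * sqrt(3) / 8232840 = -753.99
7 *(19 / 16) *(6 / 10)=399 / 80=4.99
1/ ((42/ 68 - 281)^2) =1156/ 90878089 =0.00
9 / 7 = 1.29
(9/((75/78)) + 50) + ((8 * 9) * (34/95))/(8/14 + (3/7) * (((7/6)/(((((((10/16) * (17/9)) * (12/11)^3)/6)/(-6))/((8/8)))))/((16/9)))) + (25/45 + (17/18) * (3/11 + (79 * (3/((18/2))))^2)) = 69132266710414/97256681775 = 710.82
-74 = -74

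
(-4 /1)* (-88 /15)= 352 /15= 23.47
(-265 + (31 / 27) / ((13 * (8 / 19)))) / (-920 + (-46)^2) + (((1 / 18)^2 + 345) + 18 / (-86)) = 149278913533 / 433229472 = 344.57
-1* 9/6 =-3/2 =-1.50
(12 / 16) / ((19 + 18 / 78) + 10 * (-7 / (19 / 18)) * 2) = -741 / 112040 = -0.01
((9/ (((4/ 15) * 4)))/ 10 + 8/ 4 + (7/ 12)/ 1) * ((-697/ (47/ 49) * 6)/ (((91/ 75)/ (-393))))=1006659675/ 208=4839709.98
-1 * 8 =-8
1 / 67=0.01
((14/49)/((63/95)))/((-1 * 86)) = -95/18963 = -0.01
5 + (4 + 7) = 16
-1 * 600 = -600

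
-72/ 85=-0.85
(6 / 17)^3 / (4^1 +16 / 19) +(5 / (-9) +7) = 6563176 / 1016991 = 6.45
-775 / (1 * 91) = -775 / 91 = -8.52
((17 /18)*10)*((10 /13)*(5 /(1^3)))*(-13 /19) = -4250 /171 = -24.85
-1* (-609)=609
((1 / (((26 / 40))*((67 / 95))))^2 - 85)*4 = -243497940 / 758641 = -320.97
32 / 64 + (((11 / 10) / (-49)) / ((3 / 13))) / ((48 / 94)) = 10919 / 35280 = 0.31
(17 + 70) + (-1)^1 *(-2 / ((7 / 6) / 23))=885 / 7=126.43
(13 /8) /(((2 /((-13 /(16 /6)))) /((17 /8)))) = -8619 /1024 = -8.42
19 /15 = 1.27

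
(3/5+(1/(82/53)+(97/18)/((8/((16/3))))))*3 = 53567/3690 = 14.52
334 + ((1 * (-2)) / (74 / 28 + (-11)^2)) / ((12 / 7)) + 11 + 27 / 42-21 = 23601499 / 72702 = 324.63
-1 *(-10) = 10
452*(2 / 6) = 452 / 3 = 150.67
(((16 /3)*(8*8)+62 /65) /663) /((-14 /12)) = -133492 /301665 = -0.44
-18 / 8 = -2.25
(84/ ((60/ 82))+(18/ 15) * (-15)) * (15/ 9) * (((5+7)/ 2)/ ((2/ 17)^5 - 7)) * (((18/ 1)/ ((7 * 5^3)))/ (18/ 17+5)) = -140191000752/ 298583133625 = -0.47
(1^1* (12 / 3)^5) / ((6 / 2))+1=1027 / 3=342.33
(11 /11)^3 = 1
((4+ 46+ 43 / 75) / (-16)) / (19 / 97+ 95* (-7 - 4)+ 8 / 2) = 367921 / 121149600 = 0.00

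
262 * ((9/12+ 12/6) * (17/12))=24497/24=1020.71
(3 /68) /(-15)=-1 /340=-0.00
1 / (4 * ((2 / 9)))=9 / 8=1.12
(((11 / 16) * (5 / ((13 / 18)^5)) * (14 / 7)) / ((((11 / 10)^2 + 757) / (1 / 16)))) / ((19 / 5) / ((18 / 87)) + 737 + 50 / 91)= 17050398750 / 4468884903454231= 0.00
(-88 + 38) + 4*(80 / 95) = -886 / 19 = -46.63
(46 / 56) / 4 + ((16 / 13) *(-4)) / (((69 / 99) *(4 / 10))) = -584483 / 33488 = -17.45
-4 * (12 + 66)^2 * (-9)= 219024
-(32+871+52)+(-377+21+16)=-1295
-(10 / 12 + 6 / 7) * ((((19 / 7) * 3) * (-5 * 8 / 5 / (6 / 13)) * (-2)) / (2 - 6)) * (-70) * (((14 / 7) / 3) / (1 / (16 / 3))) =-5611840 / 189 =-29692.28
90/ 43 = 2.09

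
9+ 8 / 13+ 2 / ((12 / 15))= 315 / 26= 12.12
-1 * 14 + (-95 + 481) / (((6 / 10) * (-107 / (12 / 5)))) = -3042 / 107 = -28.43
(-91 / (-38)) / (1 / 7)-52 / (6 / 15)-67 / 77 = -333877 / 2926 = -114.11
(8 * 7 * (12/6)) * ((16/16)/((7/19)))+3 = 307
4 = 4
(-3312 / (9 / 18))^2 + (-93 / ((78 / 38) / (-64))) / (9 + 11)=2852038864 / 65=43877520.98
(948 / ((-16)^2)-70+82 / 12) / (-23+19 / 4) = 11417 / 3504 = 3.26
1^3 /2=0.50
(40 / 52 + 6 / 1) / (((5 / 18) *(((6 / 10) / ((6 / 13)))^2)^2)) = 3168000 / 371293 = 8.53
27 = 27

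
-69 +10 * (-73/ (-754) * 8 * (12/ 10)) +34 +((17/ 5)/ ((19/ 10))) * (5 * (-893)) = -3021921/ 377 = -8015.71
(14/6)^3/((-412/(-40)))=3430/2781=1.23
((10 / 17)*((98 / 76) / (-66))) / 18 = -245 / 383724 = -0.00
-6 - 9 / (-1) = 3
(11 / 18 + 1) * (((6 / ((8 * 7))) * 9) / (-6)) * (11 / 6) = -319 / 672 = -0.47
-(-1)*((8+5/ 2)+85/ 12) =211/ 12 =17.58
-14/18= -7/9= -0.78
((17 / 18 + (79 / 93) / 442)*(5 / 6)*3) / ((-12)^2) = 18235 / 1109862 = 0.02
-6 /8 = -3 /4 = -0.75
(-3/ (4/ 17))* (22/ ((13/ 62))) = -17391/ 13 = -1337.77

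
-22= -22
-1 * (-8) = 8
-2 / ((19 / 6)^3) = -432 / 6859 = -0.06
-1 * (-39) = 39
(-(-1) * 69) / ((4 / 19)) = 1311 / 4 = 327.75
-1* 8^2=-64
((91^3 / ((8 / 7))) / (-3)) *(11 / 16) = -58024967 / 384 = -151106.68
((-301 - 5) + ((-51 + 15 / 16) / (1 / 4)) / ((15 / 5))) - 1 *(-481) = 433 / 4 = 108.25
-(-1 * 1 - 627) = 628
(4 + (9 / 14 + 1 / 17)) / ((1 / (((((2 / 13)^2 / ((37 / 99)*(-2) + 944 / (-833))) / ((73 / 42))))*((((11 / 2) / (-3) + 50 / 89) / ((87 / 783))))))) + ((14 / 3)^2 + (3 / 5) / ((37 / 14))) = 3174893551839401 / 141771851496405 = 22.39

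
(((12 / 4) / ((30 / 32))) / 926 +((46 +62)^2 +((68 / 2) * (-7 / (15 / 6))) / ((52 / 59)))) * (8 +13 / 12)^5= 714551185.89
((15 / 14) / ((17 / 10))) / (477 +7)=75 / 57596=0.00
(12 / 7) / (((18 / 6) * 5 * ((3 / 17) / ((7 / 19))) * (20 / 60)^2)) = 204 / 95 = 2.15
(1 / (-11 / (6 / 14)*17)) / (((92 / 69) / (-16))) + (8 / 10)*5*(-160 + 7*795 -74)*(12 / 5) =334957572 / 6545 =51177.63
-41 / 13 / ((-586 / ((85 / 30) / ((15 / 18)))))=697 / 38090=0.02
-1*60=-60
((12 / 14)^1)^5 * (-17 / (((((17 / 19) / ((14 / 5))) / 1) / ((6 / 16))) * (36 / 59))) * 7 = -181602 / 1715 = -105.89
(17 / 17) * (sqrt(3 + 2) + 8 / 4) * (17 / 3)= 34 / 3 + 17 * sqrt(5) / 3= 24.00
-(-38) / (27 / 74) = 2812 / 27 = 104.15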